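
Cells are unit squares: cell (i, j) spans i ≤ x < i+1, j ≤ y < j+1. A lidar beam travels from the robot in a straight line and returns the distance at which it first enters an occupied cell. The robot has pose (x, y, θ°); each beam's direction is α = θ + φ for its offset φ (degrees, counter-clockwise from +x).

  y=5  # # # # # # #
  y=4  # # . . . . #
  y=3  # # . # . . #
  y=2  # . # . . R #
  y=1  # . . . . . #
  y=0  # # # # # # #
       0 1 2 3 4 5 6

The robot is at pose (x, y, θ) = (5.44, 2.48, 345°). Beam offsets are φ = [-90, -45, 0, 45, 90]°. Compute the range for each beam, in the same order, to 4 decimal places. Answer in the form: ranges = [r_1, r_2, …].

ranges = [1.5322, 1.1200, 0.5798, 0.6466, 2.1637]

beam 1: φ=-90°, α=255°
  d=(-0.2588,-0.9659)  start (5,2)  tX=1.7000 tY=0.4969  stride 1/|dx|=3.8637 1/|dy|=1.0353
    cross y-line → (5,1), t=0.4969
    cross y-line → (5,0), t=1.5322 (wall)
  → r_1 = 1.5322
beam 2: φ=-45°, α=300°
  d=(0.5000,-0.8660)  start (5,2)  tX=1.1200 tY=0.5543  stride 1/|dx|=2.0000 1/|dy|=1.1547
    cross y-line → (5,1), t=0.5543
    cross x-line → (6,1), t=1.1200 (wall)
  → r_2 = 1.1200
beam 3: φ=0°, α=345°
  d=(0.9659,-0.2588)  start (5,2)  tX=0.5798 tY=1.8546  stride 1/|dx|=1.0353 1/|dy|=3.8637
    cross x-line → (6,2), t=0.5798 (wall)
  → r_3 = 0.5798
beam 4: φ=45°, α=30°
  d=(0.8660,0.5000)  start (5,2)  tX=0.6466 tY=1.0400  stride 1/|dx|=1.1547 1/|dy|=2.0000
    cross x-line → (6,2), t=0.6466 (wall)
  → r_4 = 0.6466
beam 5: φ=90°, α=75°
  d=(0.2588,0.9659)  start (5,2)  tX=2.1637 tY=0.5383  stride 1/|dx|=3.8637 1/|dy|=1.0353
    cross y-line → (5,3), t=0.5383
    cross y-line → (5,4), t=1.5736
    cross x-line → (6,4), t=2.1637 (wall)
  → r_5 = 2.1637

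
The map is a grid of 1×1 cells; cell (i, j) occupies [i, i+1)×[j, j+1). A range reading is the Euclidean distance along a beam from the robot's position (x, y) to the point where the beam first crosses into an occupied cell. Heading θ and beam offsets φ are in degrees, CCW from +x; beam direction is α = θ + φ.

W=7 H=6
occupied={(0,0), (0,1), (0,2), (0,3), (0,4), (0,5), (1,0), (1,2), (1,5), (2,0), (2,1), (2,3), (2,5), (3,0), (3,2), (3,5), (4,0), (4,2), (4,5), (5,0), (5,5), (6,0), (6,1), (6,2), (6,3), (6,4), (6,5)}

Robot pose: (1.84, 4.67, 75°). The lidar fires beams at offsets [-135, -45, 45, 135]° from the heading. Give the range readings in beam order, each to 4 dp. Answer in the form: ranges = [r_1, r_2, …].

ranges = [0.7736, 0.6600, 0.3811, 0.9699]

beam 1: φ=-135°, α=300°
  d=(0.5000,-0.8660)  start (1,4)  tX=0.3200 tY=0.7736  stride 1/|dx|=2.0000 1/|dy|=1.1547
    cross x-line → (2,4), t=0.3200
    cross y-line → (2,3), t=0.7736 (wall)
  → r_1 = 0.7736
beam 2: φ=-45°, α=30°
  d=(0.8660,0.5000)  start (1,4)  tX=0.1848 tY=0.6600  stride 1/|dx|=1.1547 1/|dy|=2.0000
    cross x-line → (2,4), t=0.1848
    cross y-line → (2,5), t=0.6600 (wall)
  → r_2 = 0.6600
beam 3: φ=45°, α=120°
  d=(-0.5000,0.8660)  start (1,4)  tX=1.6800 tY=0.3811  stride 1/|dx|=2.0000 1/|dy|=1.1547
    cross y-line → (1,5), t=0.3811 (wall)
  → r_3 = 0.3811
beam 4: φ=135°, α=210°
  d=(-0.8660,-0.5000)  start (1,4)  tX=0.9699 tY=1.3400  stride 1/|dx|=1.1547 1/|dy|=2.0000
    cross x-line → (0,4), t=0.9699 (wall)
  → r_4 = 0.9699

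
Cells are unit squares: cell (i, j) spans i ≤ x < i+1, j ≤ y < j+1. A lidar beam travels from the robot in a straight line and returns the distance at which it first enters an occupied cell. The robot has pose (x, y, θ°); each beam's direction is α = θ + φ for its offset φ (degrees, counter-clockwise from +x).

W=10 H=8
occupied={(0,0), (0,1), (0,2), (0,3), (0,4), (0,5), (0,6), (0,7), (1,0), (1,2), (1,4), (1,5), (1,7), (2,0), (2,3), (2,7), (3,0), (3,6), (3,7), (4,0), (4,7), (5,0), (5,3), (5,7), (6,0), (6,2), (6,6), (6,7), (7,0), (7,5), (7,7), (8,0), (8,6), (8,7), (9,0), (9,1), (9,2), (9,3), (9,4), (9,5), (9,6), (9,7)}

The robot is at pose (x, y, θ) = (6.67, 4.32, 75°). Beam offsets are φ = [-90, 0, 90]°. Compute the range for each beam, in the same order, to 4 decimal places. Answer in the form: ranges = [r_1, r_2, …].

ranges = [2.4122, 1.2750, 4.8347]

beam 1: φ=-90°, α=345°
  cosα=0.9659 sinα=-0.2588 | (6,4) | tMaxX 0.3416 tMaxY 1.2364 | tΔX 1.0353 tΔY 3.8637
    t=0.3416 [x] (7,4)
    t=1.2364 [y] (7,3)
    t=1.3769 [x] (8,3)
    t=2.4122 [x] (9,3) — stop
  → r_1 = 2.4122
beam 2: φ=0°, α=75°
  cosα=0.2588 sinα=0.9659 | (6,4) | tMaxX 1.2750 tMaxY 0.7040 | tΔX 3.8637 tΔY 1.0353
    t=0.7040 [y] (6,5)
    t=1.2750 [x] (7,5) — stop
  → r_2 = 1.2750
beam 3: φ=90°, α=165°
  cosα=-0.9659 sinα=0.2588 | (6,4) | tMaxX 0.6936 tMaxY 2.6273 | tΔX 1.0353 tΔY 3.8637
    t=0.6936 [x] (5,4)
    t=1.7289 [x] (4,4)
    t=2.6273 [y] (4,5)
    t=2.7642 [x] (3,5)
    t=3.7995 [x] (2,5)
    t=4.8347 [x] (1,5) — stop
  → r_3 = 4.8347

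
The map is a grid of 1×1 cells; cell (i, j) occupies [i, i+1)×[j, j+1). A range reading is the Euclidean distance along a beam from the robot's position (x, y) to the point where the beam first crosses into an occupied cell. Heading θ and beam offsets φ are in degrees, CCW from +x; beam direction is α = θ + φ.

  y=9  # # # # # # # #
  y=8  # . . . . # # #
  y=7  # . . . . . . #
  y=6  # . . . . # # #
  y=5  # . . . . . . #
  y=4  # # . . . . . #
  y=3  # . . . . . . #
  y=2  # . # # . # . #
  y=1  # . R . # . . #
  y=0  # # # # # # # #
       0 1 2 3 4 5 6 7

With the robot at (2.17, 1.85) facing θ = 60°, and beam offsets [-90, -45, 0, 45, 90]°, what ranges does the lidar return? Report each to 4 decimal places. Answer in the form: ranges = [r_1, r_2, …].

ranges = [1.7000, 0.5796, 0.1732, 0.1553, 1.3510]

beam 1: φ=-90°, α=330°
  d=(0.8660,-0.5000)  start (2,1)  tX=0.9584 tY=1.7000  stride 1/|dx|=1.1547 1/|dy|=2.0000
    cross x-line → (3,1), t=0.9584
    cross y-line → (3,0), t=1.7000 (wall)
  → r_1 = 1.7000
beam 2: φ=-45°, α=15°
  d=(0.9659,0.2588)  start (2,1)  tX=0.8593 tY=0.5796  stride 1/|dx|=1.0353 1/|dy|=3.8637
    cross y-line → (2,2), t=0.5796 (wall)
  → r_2 = 0.5796
beam 3: φ=0°, α=60°
  d=(0.5000,0.8660)  start (2,1)  tX=1.6600 tY=0.1732  stride 1/|dx|=2.0000 1/|dy|=1.1547
    cross y-line → (2,2), t=0.1732 (wall)
  → r_3 = 0.1732
beam 4: φ=45°, α=105°
  d=(-0.2588,0.9659)  start (2,1)  tX=0.6568 tY=0.1553  stride 1/|dx|=3.8637 1/|dy|=1.0353
    cross y-line → (2,2), t=0.1553 (wall)
  → r_4 = 0.1553
beam 5: φ=90°, α=150°
  d=(-0.8660,0.5000)  start (2,1)  tX=0.1963 tY=0.3000  stride 1/|dx|=1.1547 1/|dy|=2.0000
    cross x-line → (1,1), t=0.1963
    cross y-line → (1,2), t=0.3000
    cross x-line → (0,2), t=1.3510 (wall)
  → r_5 = 1.3510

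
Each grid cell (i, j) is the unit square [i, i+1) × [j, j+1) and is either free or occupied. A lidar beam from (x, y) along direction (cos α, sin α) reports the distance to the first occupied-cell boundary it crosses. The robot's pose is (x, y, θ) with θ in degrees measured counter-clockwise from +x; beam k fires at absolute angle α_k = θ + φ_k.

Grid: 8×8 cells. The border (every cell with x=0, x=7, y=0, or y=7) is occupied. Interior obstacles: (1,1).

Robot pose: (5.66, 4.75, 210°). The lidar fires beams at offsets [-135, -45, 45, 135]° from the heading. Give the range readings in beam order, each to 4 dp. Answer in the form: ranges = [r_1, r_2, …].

ranges = [2.3294, 4.8244, 3.8823, 1.3873]

beam 1: φ=-135°, α=75°
  dir = (cos 75°, sin 75°) = (0.2588, 0.9659); from cell (5,4)
  next x-line at t=1.3137, next y-line at t=0.2588; Δt_x=3.8637, Δt_y=1.0353
    y: enter (5,5) at t=0.2588
    y: enter (5,6) at t=1.2941
    x: enter (6,6) at t=1.3137
    y: enter (6,7) at t=2.3294 ← occupied
  → r_1 = 2.3294
beam 2: φ=-45°, α=165°
  dir = (cos 165°, sin 165°) = (-0.9659, 0.2588); from cell (5,4)
  next x-line at t=0.6833, next y-line at t=0.9659; Δt_x=1.0353, Δt_y=3.8637
    x: enter (4,4) at t=0.6833
    y: enter (4,5) at t=0.9659
    x: enter (3,5) at t=1.7186
    x: enter (2,5) at t=2.7538
    x: enter (1,5) at t=3.7891
    x: enter (0,5) at t=4.8244 ← occupied
  → r_2 = 4.8244
beam 3: φ=45°, α=255°
  dir = (cos 255°, sin 255°) = (-0.2588, -0.9659); from cell (5,4)
  next x-line at t=2.5500, next y-line at t=0.7765; Δt_x=3.8637, Δt_y=1.0353
    y: enter (5,3) at t=0.7765
    y: enter (5,2) at t=1.8117
    x: enter (4,2) at t=2.5500
    y: enter (4,1) at t=2.8470
    y: enter (4,0) at t=3.8823 ← occupied
  → r_3 = 3.8823
beam 4: φ=135°, α=345°
  dir = (cos 345°, sin 345°) = (0.9659, -0.2588); from cell (5,4)
  next x-line at t=0.3520, next y-line at t=2.8978; Δt_x=1.0353, Δt_y=3.8637
    x: enter (6,4) at t=0.3520
    x: enter (7,4) at t=1.3873 ← occupied
  → r_4 = 1.3873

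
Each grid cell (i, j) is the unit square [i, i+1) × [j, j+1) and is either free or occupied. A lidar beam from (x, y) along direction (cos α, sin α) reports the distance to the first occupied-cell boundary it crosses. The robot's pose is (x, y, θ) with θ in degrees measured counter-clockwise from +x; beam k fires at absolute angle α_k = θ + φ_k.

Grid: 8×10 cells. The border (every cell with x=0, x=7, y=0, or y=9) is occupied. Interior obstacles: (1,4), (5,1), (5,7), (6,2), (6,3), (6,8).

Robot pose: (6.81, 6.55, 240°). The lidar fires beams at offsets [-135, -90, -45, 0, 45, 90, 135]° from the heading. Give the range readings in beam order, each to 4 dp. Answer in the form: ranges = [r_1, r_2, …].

beam 1: φ=-135°, α=105°
  cosα=-0.2588 sinα=0.9659 | (6,6) | tMaxX 3.1296 tMaxY 0.4659 | tΔX 3.8637 tΔY 1.0353
    t=0.4659 [y] (6,7)
    t=1.5012 [y] (6,8) — stop
  → r_1 = 1.5012
beam 2: φ=-90°, α=150°
  cosα=-0.8660 sinα=0.5000 | (6,6) | tMaxX 0.9353 tMaxY 0.9000 | tΔX 1.1547 tΔY 2.0000
    t=0.9000 [y] (6,7)
    t=0.9353 [x] (5,7) — stop
  → r_2 = 0.9353
beam 3: φ=-45°, α=195°
  cosα=-0.9659 sinα=-0.2588 | (6,6) | tMaxX 0.8386 tMaxY 2.1250 | tΔX 1.0353 tΔY 3.8637
    t=0.8386 [x] (5,6)
    t=1.8738 [x] (4,6)
    t=2.1250 [y] (4,5)
    t=2.9091 [x] (3,5)
    t=3.9444 [x] (2,5)
    t=4.9797 [x] (1,5)
    t=5.9887 [y] (1,4) — stop
  → r_3 = 5.9887
beam 4: φ=0°, α=240°
  cosα=-0.5000 sinα=-0.8660 | (6,6) | tMaxX 1.6200 tMaxY 0.6351 | tΔX 2.0000 tΔY 1.1547
    t=0.6351 [y] (6,5)
    t=1.6200 [x] (5,5)
    t=1.7898 [y] (5,4)
    t=2.9445 [y] (5,3)
    t=3.6200 [x] (4,3)
    t=4.0992 [y] (4,2)
    t=5.2539 [y] (4,1)
    t=5.6200 [x] (3,1)
    t=6.4086 [y] (3,0) — stop
  → r_4 = 6.4086
beam 5: φ=45°, α=285°
  cosα=0.2588 sinα=-0.9659 | (6,6) | tMaxX 0.7341 tMaxY 0.5694 | tΔX 3.8637 tΔY 1.0353
    t=0.5694 [y] (6,5)
    t=0.7341 [x] (7,5) — stop
  → r_5 = 0.7341
beam 6: φ=90°, α=330°
  cosα=0.8660 sinα=-0.5000 | (6,6) | tMaxX 0.2194 tMaxY 1.1000 | tΔX 1.1547 tΔY 2.0000
    t=0.2194 [x] (7,6) — stop
  → r_6 = 0.2194
beam 7: φ=135°, α=15°
  cosα=0.9659 sinα=0.2588 | (6,6) | tMaxX 0.1967 tMaxY 1.7387 | tΔX 1.0353 tΔY 3.8637
    t=0.1967 [x] (7,6) — stop
  → r_7 = 0.1967

ranges = [1.5012, 0.9353, 5.9887, 6.4086, 0.7341, 0.2194, 0.1967]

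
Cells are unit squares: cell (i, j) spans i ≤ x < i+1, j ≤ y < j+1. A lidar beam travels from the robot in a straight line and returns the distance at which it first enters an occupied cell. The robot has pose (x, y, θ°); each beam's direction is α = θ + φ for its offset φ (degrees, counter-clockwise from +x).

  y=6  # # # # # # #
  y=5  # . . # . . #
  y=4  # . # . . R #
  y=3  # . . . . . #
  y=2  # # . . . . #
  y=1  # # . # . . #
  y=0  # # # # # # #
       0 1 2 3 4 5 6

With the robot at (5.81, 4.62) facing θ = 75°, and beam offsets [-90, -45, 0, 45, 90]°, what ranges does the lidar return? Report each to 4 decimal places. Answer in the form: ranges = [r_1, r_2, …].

ranges = [0.1967, 0.2194, 0.7341, 1.5935, 1.8738]

beam 1: φ=-90°, α=345°
  direction (0.9659, -0.2588); cell (5,4); t to first gridline: x 0.1967, y 2.3955 (then +1.0353 / +3.8637)
    (6,4) via x @ 0.1967  # hit
  → r_1 = 0.1967
beam 2: φ=-45°, α=30°
  direction (0.8660, 0.5000); cell (5,4); t to first gridline: x 0.2194, y 0.7600 (then +1.1547 / +2.0000)
    (6,4) via x @ 0.2194  # hit
  → r_2 = 0.2194
beam 3: φ=0°, α=75°
  direction (0.2588, 0.9659); cell (5,4); t to first gridline: x 0.7341, y 0.3934 (then +3.8637 / +1.0353)
    (5,5) via y @ 0.3934
    (6,5) via x @ 0.7341  # hit
  → r_3 = 0.7341
beam 4: φ=45°, α=120°
  direction (-0.5000, 0.8660); cell (5,4); t to first gridline: x 1.6200, y 0.4388 (then +2.0000 / +1.1547)
    (5,5) via y @ 0.4388
    (5,6) via y @ 1.5935  # hit
  → r_4 = 1.5935
beam 5: φ=90°, α=165°
  direction (-0.9659, 0.2588); cell (5,4); t to first gridline: x 0.8386, y 1.4682 (then +1.0353 / +3.8637)
    (4,4) via x @ 0.8386
    (4,5) via y @ 1.4682
    (3,5) via x @ 1.8738  # hit
  → r_5 = 1.8738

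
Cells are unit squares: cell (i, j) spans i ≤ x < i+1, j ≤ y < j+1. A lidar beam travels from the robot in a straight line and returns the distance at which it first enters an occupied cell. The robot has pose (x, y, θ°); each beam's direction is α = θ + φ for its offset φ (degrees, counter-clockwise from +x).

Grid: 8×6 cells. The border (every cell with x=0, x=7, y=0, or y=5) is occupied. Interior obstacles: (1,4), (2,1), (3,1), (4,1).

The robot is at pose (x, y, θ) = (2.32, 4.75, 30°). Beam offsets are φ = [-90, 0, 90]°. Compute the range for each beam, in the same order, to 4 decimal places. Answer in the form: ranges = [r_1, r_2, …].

beam 1: φ=-90°, α=300°
  dir = (cos 300°, sin 300°) = (0.5000, -0.8660); from cell (2,4)
  next x-line at t=1.3600, next y-line at t=0.8660; Δt_x=2.0000, Δt_y=1.1547
    y: enter (2,3) at t=0.8660
    x: enter (3,3) at t=1.3600
    y: enter (3,2) at t=2.0207
    y: enter (3,1) at t=3.1754 ← occupied
  → r_1 = 3.1754
beam 2: φ=0°, α=30°
  dir = (cos 30°, sin 30°) = (0.8660, 0.5000); from cell (2,4)
  next x-line at t=0.7852, next y-line at t=0.5000; Δt_x=1.1547, Δt_y=2.0000
    y: enter (2,5) at t=0.5000 ← occupied
  → r_2 = 0.5000
beam 3: φ=90°, α=120°
  dir = (cos 120°, sin 120°) = (-0.5000, 0.8660); from cell (2,4)
  next x-line at t=0.6400, next y-line at t=0.2887; Δt_x=2.0000, Δt_y=1.1547
    y: enter (2,5) at t=0.2887 ← occupied
  → r_3 = 0.2887

ranges = [3.1754, 0.5000, 0.2887]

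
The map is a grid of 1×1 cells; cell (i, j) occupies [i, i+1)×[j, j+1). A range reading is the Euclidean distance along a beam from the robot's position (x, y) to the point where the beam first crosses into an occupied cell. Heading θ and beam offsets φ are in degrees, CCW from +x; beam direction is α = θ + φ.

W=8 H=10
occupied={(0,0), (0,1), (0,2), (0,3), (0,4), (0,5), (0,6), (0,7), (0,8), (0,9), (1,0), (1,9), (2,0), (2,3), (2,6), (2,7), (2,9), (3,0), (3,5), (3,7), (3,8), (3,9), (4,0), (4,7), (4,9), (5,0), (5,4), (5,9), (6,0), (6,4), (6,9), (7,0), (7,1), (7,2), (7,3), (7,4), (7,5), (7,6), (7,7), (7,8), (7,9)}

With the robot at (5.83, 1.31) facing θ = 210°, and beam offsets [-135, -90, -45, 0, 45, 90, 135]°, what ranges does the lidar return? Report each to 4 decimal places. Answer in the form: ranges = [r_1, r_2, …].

ranges = [2.7849, 4.2608, 5.0004, 0.6200, 0.3209, 0.3580, 1.1977]

beam 1: φ=-135°, α=75°
  direction (0.2588, 0.9659); cell (5,1); t to first gridline: x 0.6568, y 0.7143 (then +3.8637 / +1.0353)
    (6,1) via x @ 0.6568
    (6,2) via y @ 0.7143
    (6,3) via y @ 1.7496
    (6,4) via y @ 2.7849  # hit
  → r_1 = 2.7849
beam 2: φ=-90°, α=120°
  direction (-0.5000, 0.8660); cell (5,1); t to first gridline: x 1.6600, y 0.7967 (then +2.0000 / +1.1547)
    (5,2) via y @ 0.7967
    (4,2) via x @ 1.6600
    (4,3) via y @ 1.9514
    (4,4) via y @ 3.1061
    (3,4) via x @ 3.6600
    (3,5) via y @ 4.2608  # hit
  → r_2 = 4.2608
beam 3: φ=-45°, α=165°
  direction (-0.9659, 0.2588); cell (5,1); t to first gridline: x 0.8593, y 2.6660 (then +1.0353 / +3.8637)
    (4,1) via x @ 0.8593
    (3,1) via x @ 1.8946
    (3,2) via y @ 2.6660
    (2,2) via x @ 2.9298
    (1,2) via x @ 3.9651
    (0,2) via x @ 5.0004  # hit
  → r_3 = 5.0004
beam 4: φ=0°, α=210°
  direction (-0.8660, -0.5000); cell (5,1); t to first gridline: x 0.9584, y 0.6200 (then +1.1547 / +2.0000)
    (5,0) via y @ 0.6200  # hit
  → r_4 = 0.6200
beam 5: φ=45°, α=255°
  direction (-0.2588, -0.9659); cell (5,1); t to first gridline: x 3.2069, y 0.3209 (then +3.8637 / +1.0353)
    (5,0) via y @ 0.3209  # hit
  → r_5 = 0.3209
beam 6: φ=90°, α=300°
  direction (0.5000, -0.8660); cell (5,1); t to first gridline: x 0.3400, y 0.3580 (then +2.0000 / +1.1547)
    (6,1) via x @ 0.3400
    (6,0) via y @ 0.3580  # hit
  → r_6 = 0.3580
beam 7: φ=135°, α=345°
  direction (0.9659, -0.2588); cell (5,1); t to first gridline: x 0.1760, y 1.1977 (then +1.0353 / +3.8637)
    (6,1) via x @ 0.1760
    (6,0) via y @ 1.1977  # hit
  → r_7 = 1.1977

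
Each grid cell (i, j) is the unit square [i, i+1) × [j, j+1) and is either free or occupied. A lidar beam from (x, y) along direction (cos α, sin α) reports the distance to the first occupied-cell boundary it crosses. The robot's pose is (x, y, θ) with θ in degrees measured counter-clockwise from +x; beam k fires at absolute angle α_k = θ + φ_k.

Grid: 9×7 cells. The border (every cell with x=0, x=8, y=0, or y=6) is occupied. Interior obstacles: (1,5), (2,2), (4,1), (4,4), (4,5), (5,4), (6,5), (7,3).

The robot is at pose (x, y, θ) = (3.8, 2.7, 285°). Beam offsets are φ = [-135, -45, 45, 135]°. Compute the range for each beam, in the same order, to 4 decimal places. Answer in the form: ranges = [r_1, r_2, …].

ranges = [3.2332, 1.9630, 3.4000, 1.5011]

beam 1: φ=-135°, α=150°
  cosα=-0.8660 sinα=0.5000 | (3,2) | tMaxX 0.9238 tMaxY 0.6000 | tΔX 1.1547 tΔY 2.0000
    t=0.6000 [y] (3,3)
    t=0.9238 [x] (2,3)
    t=2.0785 [x] (1,3)
    t=2.6000 [y] (1,4)
    t=3.2332 [x] (0,4) — stop
  → r_1 = 3.2332
beam 2: φ=-45°, α=240°
  cosα=-0.5000 sinα=-0.8660 | (3,2) | tMaxX 1.6000 tMaxY 0.8083 | tΔX 2.0000 tΔY 1.1547
    t=0.8083 [y] (3,1)
    t=1.6000 [x] (2,1)
    t=1.9630 [y] (2,0) — stop
  → r_2 = 1.9630
beam 3: φ=45°, α=330°
  cosα=0.8660 sinα=-0.5000 | (3,2) | tMaxX 0.2309 tMaxY 1.4000 | tΔX 1.1547 tΔY 2.0000
    t=0.2309 [x] (4,2)
    t=1.3856 [x] (5,2)
    t=1.4000 [y] (5,1)
    t=2.5403 [x] (6,1)
    t=3.4000 [y] (6,0) — stop
  → r_3 = 3.4000
beam 4: φ=135°, α=60°
  cosα=0.5000 sinα=0.8660 | (3,2) | tMaxX 0.4000 tMaxY 0.3464 | tΔX 2.0000 tΔY 1.1547
    t=0.3464 [y] (3,3)
    t=0.4000 [x] (4,3)
    t=1.5011 [y] (4,4) — stop
  → r_4 = 1.5011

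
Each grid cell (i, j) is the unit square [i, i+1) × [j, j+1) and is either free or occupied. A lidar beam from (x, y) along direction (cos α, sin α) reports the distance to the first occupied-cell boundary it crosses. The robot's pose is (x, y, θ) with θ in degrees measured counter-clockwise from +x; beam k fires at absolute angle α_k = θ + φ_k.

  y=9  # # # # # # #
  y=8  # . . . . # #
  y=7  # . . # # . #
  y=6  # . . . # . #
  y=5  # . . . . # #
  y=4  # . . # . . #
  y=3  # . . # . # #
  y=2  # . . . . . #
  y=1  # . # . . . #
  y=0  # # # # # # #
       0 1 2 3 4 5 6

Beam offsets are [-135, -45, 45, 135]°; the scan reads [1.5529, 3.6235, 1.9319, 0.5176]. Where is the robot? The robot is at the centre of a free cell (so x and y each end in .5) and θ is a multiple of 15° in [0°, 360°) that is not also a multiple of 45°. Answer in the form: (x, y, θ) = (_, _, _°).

Enumerate (i+0.5, j+0.5, θ) over the 31 free cells and 16 admissible headings. For each, cast all 4 beams and compare to the given ranges.
  (1.5, 8.5, 255°): beam 1 = 0.5774 ≠ 1.5529 ✗
  (4.5, 4.5, 150°): beam 2 = 1.5529 ≠ 3.6235 ✗
  (5.5, 7.5, 330°): beam 1 = 0.5176 ≠ 1.5529 ✗
  (1.5, 5.5, 165°): beam 1 = 2.8868 ≠ 1.5529 ✗
  …
  (2.5, 8.5, 330°): r_1=1.5529, r_2=3.6235, r_3=1.9319, r_4=0.5176 — all match ✓
Only this pose fits every beam.

(x, y, θ) = (2.5, 8.5, 330°)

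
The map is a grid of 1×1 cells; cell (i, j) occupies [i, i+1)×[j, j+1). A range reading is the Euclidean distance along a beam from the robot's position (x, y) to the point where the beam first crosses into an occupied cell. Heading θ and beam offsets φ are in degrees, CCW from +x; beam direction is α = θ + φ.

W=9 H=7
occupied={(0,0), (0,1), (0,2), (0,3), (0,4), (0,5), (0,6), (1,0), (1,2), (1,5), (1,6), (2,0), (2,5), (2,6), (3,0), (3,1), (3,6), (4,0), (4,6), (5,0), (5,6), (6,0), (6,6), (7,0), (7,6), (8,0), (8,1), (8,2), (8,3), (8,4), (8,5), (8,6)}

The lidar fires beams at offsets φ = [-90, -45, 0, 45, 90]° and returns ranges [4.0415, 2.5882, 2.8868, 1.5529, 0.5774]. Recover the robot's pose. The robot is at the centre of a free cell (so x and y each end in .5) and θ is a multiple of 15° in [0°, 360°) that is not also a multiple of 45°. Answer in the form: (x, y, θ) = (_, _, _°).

(x, y, θ) = (3.5, 2.5, 150°)

Enumerate (i+0.5, j+0.5, θ) over the 31 free cells and 16 admissible headings. For each, cast all 5 beams and compare to the given ranges.
  (6.5, 1.5, 165°): beam 1 = 4.6587 ≠ 4.0415 ✗
  (6.5, 4.5, 300°): beam 1 = 6.3509 ≠ 4.0415 ✗
  (2.5, 4.5, 105°): beam 1 = 5.6940 ≠ 4.0415 ✗
  (2.5, 2.5, 330°): beam 1 = 1.7321 ≠ 4.0415 ✗
  (5.5, 2.5, 165°): beam 1 = 3.6235 ≠ 4.0415 ✗
  …
  (3.5, 2.5, 150°): r_1=4.0415, r_2=2.5882, r_3=2.8868, r_4=1.5529, r_5=0.5774 — all match ✓
No second candidate reproduces the full scan.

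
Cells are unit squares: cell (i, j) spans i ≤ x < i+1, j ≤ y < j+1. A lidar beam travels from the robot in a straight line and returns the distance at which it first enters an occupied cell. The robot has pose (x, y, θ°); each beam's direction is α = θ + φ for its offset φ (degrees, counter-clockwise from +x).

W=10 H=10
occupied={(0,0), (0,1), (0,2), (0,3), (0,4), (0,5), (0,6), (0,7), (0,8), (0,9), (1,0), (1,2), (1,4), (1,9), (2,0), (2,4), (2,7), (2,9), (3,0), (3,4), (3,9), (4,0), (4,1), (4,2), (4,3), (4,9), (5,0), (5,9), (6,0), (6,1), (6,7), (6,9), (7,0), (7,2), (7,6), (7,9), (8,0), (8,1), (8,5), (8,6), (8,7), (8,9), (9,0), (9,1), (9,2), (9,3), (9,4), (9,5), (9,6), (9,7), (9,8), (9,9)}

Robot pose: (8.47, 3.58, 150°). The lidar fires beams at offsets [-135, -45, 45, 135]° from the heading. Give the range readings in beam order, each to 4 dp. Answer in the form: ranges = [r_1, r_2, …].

beam 1: φ=-135°, α=15°
  d=(0.9659,0.2588)  start (8,3)  tX=0.5487 tY=1.6228  stride 1/|dx|=1.0353 1/|dy|=3.8637
    cross x-line → (9,3), t=0.5487 (wall)
  → r_1 = 0.5487
beam 2: φ=-45°, α=105°
  d=(-0.2588,0.9659)  start (8,3)  tX=1.8159 tY=0.4348  stride 1/|dx|=3.8637 1/|dy|=1.0353
    cross y-line → (8,4), t=0.4348
    cross y-line → (8,5), t=1.4701 (wall)
  → r_2 = 1.4701
beam 3: φ=45°, α=195°
  d=(-0.9659,-0.2588)  start (8,3)  tX=0.4866 tY=2.2409  stride 1/|dx|=1.0353 1/|dy|=3.8637
    cross x-line → (7,3), t=0.4866
    cross x-line → (6,3), t=1.5219
    cross y-line → (6,2), t=2.2409
    cross x-line → (5,2), t=2.5571
    cross x-line → (4,2), t=3.5924 (wall)
  → r_3 = 3.5924
beam 4: φ=135°, α=285°
  d=(0.2588,-0.9659)  start (8,3)  tX=2.0478 tY=0.6005  stride 1/|dx|=3.8637 1/|dy|=1.0353
    cross y-line → (8,2), t=0.6005
    cross y-line → (8,1), t=1.6357 (wall)
  → r_4 = 1.6357

ranges = [0.5487, 1.4701, 3.5924, 1.6357]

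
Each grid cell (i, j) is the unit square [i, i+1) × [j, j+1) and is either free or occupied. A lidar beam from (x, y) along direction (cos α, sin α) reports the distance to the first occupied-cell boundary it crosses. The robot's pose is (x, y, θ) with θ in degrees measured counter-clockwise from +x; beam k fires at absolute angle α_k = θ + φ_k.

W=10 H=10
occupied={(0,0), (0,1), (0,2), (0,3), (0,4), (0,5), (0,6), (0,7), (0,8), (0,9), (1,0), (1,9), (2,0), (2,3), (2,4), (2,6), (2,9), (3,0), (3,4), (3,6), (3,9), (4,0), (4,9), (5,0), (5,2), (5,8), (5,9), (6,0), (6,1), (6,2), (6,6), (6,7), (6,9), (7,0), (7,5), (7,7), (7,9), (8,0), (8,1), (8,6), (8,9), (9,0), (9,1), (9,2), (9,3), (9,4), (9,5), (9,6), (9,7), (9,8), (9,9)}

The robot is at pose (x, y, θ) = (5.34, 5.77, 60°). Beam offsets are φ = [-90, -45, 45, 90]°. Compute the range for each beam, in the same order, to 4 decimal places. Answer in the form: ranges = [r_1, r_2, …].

ranges = [4.2262, 0.8887, 3.3439, 1.5473]

beam 1: φ=-90°, α=330°
  d=(0.8660,-0.5000)  start (5,5)  tX=0.7621 tY=1.5400  stride 1/|dx|=1.1547 1/|dy|=2.0000
    cross x-line → (6,5), t=0.7621
    cross y-line → (6,4), t=1.5400
    cross x-line → (7,4), t=1.9168
    cross x-line → (8,4), t=3.0715
    cross y-line → (8,3), t=3.5400
    cross x-line → (9,3), t=4.2262 (wall)
  → r_1 = 4.2262
beam 2: φ=-45°, α=15°
  d=(0.9659,0.2588)  start (5,5)  tX=0.6833 tY=0.8887  stride 1/|dx|=1.0353 1/|dy|=3.8637
    cross x-line → (6,5), t=0.6833
    cross y-line → (6,6), t=0.8887 (wall)
  → r_2 = 0.8887
beam 3: φ=45°, α=105°
  d=(-0.2588,0.9659)  start (5,5)  tX=1.3137 tY=0.2381  stride 1/|dx|=3.8637 1/|dy|=1.0353
    cross y-line → (5,6), t=0.2381
    cross y-line → (5,7), t=1.2734
    cross x-line → (4,7), t=1.3137
    cross y-line → (4,8), t=2.3087
    cross y-line → (4,9), t=3.3439 (wall)
  → r_3 = 3.3439
beam 4: φ=90°, α=150°
  d=(-0.8660,0.5000)  start (5,5)  tX=0.3926 tY=0.4600  stride 1/|dx|=1.1547 1/|dy|=2.0000
    cross x-line → (4,5), t=0.3926
    cross y-line → (4,6), t=0.4600
    cross x-line → (3,6), t=1.5473 (wall)
  → r_4 = 1.5473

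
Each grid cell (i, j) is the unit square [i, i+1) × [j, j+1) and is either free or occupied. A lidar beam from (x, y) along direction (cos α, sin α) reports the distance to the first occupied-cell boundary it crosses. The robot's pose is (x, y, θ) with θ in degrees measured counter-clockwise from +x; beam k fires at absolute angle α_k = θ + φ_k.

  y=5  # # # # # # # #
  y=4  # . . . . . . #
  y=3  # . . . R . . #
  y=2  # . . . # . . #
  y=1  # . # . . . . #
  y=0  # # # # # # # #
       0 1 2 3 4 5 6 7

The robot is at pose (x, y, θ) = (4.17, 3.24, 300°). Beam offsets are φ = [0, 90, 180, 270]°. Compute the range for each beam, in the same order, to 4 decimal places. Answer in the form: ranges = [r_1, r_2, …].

ranges = [0.2771, 3.2678, 2.0323, 2.4800]

beam 1: φ=0°, α=300°
  direction (0.5000, -0.8660); cell (4,3); t to first gridline: x 1.6600, y 0.2771 (then +2.0000 / +1.1547)
    (4,2) via y @ 0.2771  # hit
  → r_1 = 0.2771
beam 2: φ=90°, α=30°
  direction (0.8660, 0.5000); cell (4,3); t to first gridline: x 0.9584, y 1.5200 (then +1.1547 / +2.0000)
    (5,3) via x @ 0.9584
    (5,4) via y @ 1.5200
    (6,4) via x @ 2.1131
    (7,4) via x @ 3.2678  # hit
  → r_2 = 3.2678
beam 3: φ=180°, α=120°
  direction (-0.5000, 0.8660); cell (4,3); t to first gridline: x 0.3400, y 0.8776 (then +2.0000 / +1.1547)
    (3,3) via x @ 0.3400
    (3,4) via y @ 0.8776
    (3,5) via y @ 2.0323  # hit
  → r_3 = 2.0323
beam 4: φ=270°, α=210°
  direction (-0.8660, -0.5000); cell (4,3); t to first gridline: x 0.1963, y 0.4800 (then +1.1547 / +2.0000)
    (3,3) via x @ 0.1963
    (3,2) via y @ 0.4800
    (2,2) via x @ 1.3510
    (2,1) via y @ 2.4800  # hit
  → r_4 = 2.4800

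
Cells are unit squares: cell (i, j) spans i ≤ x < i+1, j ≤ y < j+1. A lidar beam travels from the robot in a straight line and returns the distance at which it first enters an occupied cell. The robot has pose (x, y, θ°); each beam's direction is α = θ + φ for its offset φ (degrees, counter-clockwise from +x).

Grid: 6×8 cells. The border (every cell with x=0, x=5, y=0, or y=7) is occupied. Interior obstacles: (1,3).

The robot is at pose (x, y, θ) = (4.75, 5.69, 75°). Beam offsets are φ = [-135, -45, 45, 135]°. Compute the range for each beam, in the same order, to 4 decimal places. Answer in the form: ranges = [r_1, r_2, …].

beam 1: φ=-135°, α=300°
  d=(0.5000,-0.8660)  start (4,5)  tX=0.5000 tY=0.7967  stride 1/|dx|=2.0000 1/|dy|=1.1547
    cross x-line → (5,5), t=0.5000 (wall)
  → r_1 = 0.5000
beam 2: φ=-45°, α=30°
  d=(0.8660,0.5000)  start (4,5)  tX=0.2887 tY=0.6200  stride 1/|dx|=1.1547 1/|dy|=2.0000
    cross x-line → (5,5), t=0.2887 (wall)
  → r_2 = 0.2887
beam 3: φ=45°, α=120°
  d=(-0.5000,0.8660)  start (4,5)  tX=1.5000 tY=0.3580  stride 1/|dx|=2.0000 1/|dy|=1.1547
    cross y-line → (4,6), t=0.3580
    cross x-line → (3,6), t=1.5000
    cross y-line → (3,7), t=1.5127 (wall)
  → r_3 = 1.5127
beam 4: φ=135°, α=210°
  d=(-0.8660,-0.5000)  start (4,5)  tX=0.8660 tY=1.3800  stride 1/|dx|=1.1547 1/|dy|=2.0000
    cross x-line → (3,5), t=0.8660
    cross y-line → (3,4), t=1.3800
    cross x-line → (2,4), t=2.0207
    cross x-line → (1,4), t=3.1754
    cross y-line → (1,3), t=3.3800 (wall)
  → r_4 = 3.3800

ranges = [0.5000, 0.2887, 1.5127, 3.3800]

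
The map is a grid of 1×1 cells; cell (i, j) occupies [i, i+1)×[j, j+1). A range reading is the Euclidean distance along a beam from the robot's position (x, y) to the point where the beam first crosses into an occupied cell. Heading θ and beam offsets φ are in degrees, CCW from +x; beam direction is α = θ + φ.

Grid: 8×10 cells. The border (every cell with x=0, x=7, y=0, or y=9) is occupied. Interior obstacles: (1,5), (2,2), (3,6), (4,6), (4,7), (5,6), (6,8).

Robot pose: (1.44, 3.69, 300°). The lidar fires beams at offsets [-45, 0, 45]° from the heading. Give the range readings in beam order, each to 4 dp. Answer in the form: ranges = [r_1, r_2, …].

ranges = [1.7000, 1.1200, 5.7561]

beam 1: φ=-45°, α=255°
  direction (-0.2588, -0.9659); cell (1,3); t to first gridline: x 1.7000, y 0.7143 (then +3.8637 / +1.0353)
    (1,2) via y @ 0.7143
    (0,2) via x @ 1.7000  # hit
  → r_1 = 1.7000
beam 2: φ=0°, α=300°
  direction (0.5000, -0.8660); cell (1,3); t to first gridline: x 1.1200, y 0.7967 (then +2.0000 / +1.1547)
    (1,2) via y @ 0.7967
    (2,2) via x @ 1.1200  # hit
  → r_2 = 1.1200
beam 3: φ=45°, α=345°
  direction (0.9659, -0.2588); cell (1,3); t to first gridline: x 0.5798, y 2.6660 (then +1.0353 / +3.8637)
    (2,3) via x @ 0.5798
    (3,3) via x @ 1.6150
    (4,3) via x @ 2.6503
    (4,2) via y @ 2.6660
    (5,2) via x @ 3.6856
    (6,2) via x @ 4.7209
    (7,2) via x @ 5.7561  # hit
  → r_3 = 5.7561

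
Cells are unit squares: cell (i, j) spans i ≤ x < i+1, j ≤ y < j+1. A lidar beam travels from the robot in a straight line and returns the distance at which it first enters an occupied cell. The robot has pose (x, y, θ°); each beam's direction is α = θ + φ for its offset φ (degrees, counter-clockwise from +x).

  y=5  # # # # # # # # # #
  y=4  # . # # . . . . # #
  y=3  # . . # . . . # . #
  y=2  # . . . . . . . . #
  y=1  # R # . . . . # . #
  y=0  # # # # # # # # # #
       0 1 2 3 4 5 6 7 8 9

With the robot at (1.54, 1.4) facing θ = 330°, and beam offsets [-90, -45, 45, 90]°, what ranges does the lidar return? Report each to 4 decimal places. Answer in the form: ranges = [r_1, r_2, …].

beam 1: φ=-90°, α=240°
  d=(-0.5000,-0.8660)  start (1,1)  tX=1.0800 tY=0.4619  stride 1/|dx|=2.0000 1/|dy|=1.1547
    cross y-line → (1,0), t=0.4619 (wall)
  → r_1 = 0.4619
beam 2: φ=-45°, α=285°
  d=(0.2588,-0.9659)  start (1,1)  tX=1.7773 tY=0.4141  stride 1/|dx|=3.8637 1/|dy|=1.0353
    cross y-line → (1,0), t=0.4141 (wall)
  → r_2 = 0.4141
beam 3: φ=45°, α=15°
  d=(0.9659,0.2588)  start (1,1)  tX=0.4762 tY=2.3182  stride 1/|dx|=1.0353 1/|dy|=3.8637
    cross x-line → (2,1), t=0.4762 (wall)
  → r_3 = 0.4762
beam 4: φ=90°, α=60°
  d=(0.5000,0.8660)  start (1,1)  tX=0.9200 tY=0.6928  stride 1/|dx|=2.0000 1/|dy|=1.1547
    cross y-line → (1,2), t=0.6928
    cross x-line → (2,2), t=0.9200
    cross y-line → (2,3), t=1.8475
    cross x-line → (3,3), t=2.9200 (wall)
  → r_4 = 2.9200

ranges = [0.4619, 0.4141, 0.4762, 2.9200]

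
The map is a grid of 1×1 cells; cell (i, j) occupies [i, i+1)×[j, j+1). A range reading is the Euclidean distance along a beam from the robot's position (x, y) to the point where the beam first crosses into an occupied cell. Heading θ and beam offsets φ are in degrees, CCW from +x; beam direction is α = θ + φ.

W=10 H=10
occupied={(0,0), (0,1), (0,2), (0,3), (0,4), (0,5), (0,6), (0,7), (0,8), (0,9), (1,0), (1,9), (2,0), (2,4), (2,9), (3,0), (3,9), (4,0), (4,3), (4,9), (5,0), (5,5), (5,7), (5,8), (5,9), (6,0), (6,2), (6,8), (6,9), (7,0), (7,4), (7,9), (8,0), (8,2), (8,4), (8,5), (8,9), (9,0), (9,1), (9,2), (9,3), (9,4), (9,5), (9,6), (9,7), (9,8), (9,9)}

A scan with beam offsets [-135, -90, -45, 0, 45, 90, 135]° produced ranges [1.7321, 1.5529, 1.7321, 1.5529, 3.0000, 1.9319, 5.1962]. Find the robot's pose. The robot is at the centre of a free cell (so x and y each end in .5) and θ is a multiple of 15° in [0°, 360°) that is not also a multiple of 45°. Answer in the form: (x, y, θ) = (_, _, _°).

(x, y, θ) = (2.5, 2.5, 285°)

Enumerate (i+0.5, j+0.5, θ) over the 53 free cells and 16 admissible headings. For each, cast all 7 beams and compare to the given ranges.
  (1.5, 6.5, 120°): beam 1 = 3.6235 ≠ 1.7321 ✗
  (8.5, 3.5, 300°): beam 1 = 5.6940 ≠ 1.7321 ✗
  (8.5, 8.5, 195°): beam 1 = 0.5774 ≠ 1.7321 ✗
  (3.5, 7.5, 150°): beam 1 = 1.5529 ≠ 1.7321 ✗
  (7.5, 5.5, 105°): beam 1 = 0.5774 ≠ 1.7321 ✗
  …
  (2.5, 2.5, 285°): r_1=1.7321, r_2=1.5529, r_3=1.7321, r_4=1.5529, r_5=3.0000, r_6=1.9319, r_7=5.1962 — all match ✓
Only this pose fits every beam.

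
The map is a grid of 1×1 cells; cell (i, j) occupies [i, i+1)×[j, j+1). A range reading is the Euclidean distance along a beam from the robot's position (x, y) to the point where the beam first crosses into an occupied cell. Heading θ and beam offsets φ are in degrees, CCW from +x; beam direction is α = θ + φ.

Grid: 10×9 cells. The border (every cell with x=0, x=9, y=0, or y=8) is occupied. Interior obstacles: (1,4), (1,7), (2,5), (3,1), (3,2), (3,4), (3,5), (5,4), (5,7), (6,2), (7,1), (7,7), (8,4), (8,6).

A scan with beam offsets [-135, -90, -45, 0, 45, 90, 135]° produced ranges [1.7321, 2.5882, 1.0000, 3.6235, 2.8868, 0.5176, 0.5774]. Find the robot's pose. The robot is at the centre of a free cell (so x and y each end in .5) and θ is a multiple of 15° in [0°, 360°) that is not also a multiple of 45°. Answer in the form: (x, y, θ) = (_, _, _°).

(x, y, θ) = (5.5, 3.5, 345°)

Candidates: 42 free-cell centres × 16 headings = 672 poses. Raycast each; keep the one whose scan matches to 4 dp.
  (6.5, 3.5, 285°): beam 1 = 1.0000 ≠ 1.7321 ✗
  (4.5, 5.5, 255°): beam 1 = 2.8868 ≠ 1.7321 ✗
  (5.5, 1.5, 255°): beam 1 = 3.0000 ≠ 1.7321 ✗
  (5.5, 1.5, 15°): beam 1 = 0.5774 ≠ 1.7321 ✗
  (6.5, 1.5, 30°): beam 1 = 0.5176 ≠ 1.7321 ✗
  …
  (5.5, 3.5, 345°): r_1=1.7321, r_2=2.5882, r_3=1.0000, r_4=3.6235, r_5=2.8868, r_6=0.5176, r_7=0.5774 — all match ✓
No second candidate reproduces the full scan.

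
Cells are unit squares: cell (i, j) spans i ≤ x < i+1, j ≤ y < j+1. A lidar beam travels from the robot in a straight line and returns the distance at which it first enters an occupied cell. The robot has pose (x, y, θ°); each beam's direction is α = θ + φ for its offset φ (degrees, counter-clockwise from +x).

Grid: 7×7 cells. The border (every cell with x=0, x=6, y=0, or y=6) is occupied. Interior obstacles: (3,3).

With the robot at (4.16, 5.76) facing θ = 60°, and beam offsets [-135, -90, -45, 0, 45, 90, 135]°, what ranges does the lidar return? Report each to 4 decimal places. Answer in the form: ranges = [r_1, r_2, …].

beam 1: φ=-135°, α=285°
  cosα=0.2588 sinα=-0.9659 | (4,5) | tMaxX 3.2455 tMaxY 0.7868 | tΔX 3.8637 tΔY 1.0353
    t=0.7868 [y] (4,4)
    t=1.8221 [y] (4,3)
    t=2.8574 [y] (4,2)
    t=3.2455 [x] (5,2)
    t=3.8926 [y] (5,1)
    t=4.9279 [y] (5,0) — stop
  → r_1 = 4.9279
beam 2: φ=-90°, α=330°
  cosα=0.8660 sinα=-0.5000 | (4,5) | tMaxX 0.9699 tMaxY 1.5200 | tΔX 1.1547 tΔY 2.0000
    t=0.9699 [x] (5,5)
    t=1.5200 [y] (5,4)
    t=2.1246 [x] (6,4) — stop
  → r_2 = 2.1246
beam 3: φ=-45°, α=15°
  cosα=0.9659 sinα=0.2588 | (4,5) | tMaxX 0.8696 tMaxY 0.9273 | tΔX 1.0353 tΔY 3.8637
    t=0.8696 [x] (5,5)
    t=0.9273 [y] (5,6) — stop
  → r_3 = 0.9273
beam 4: φ=0°, α=60°
  cosα=0.5000 sinα=0.8660 | (4,5) | tMaxX 1.6800 tMaxY 0.2771 | tΔX 2.0000 tΔY 1.1547
    t=0.2771 [y] (4,6) — stop
  → r_4 = 0.2771
beam 5: φ=45°, α=105°
  cosα=-0.2588 sinα=0.9659 | (4,5) | tMaxX 0.6182 tMaxY 0.2485 | tΔX 3.8637 tΔY 1.0353
    t=0.2485 [y] (4,6) — stop
  → r_5 = 0.2485
beam 6: φ=90°, α=150°
  cosα=-0.8660 sinα=0.5000 | (4,5) | tMaxX 0.1848 tMaxY 0.4800 | tΔX 1.1547 tΔY 2.0000
    t=0.1848 [x] (3,5)
    t=0.4800 [y] (3,6) — stop
  → r_6 = 0.4800
beam 7: φ=135°, α=195°
  cosα=-0.9659 sinα=-0.2588 | (4,5) | tMaxX 0.1656 tMaxY 2.9364 | tΔX 1.0353 tΔY 3.8637
    t=0.1656 [x] (3,5)
    t=1.2009 [x] (2,5)
    t=2.2362 [x] (1,5)
    t=2.9364 [y] (1,4)
    t=3.2715 [x] (0,4) — stop
  → r_7 = 3.2715

ranges = [4.9279, 2.1246, 0.9273, 0.2771, 0.2485, 0.4800, 3.2715]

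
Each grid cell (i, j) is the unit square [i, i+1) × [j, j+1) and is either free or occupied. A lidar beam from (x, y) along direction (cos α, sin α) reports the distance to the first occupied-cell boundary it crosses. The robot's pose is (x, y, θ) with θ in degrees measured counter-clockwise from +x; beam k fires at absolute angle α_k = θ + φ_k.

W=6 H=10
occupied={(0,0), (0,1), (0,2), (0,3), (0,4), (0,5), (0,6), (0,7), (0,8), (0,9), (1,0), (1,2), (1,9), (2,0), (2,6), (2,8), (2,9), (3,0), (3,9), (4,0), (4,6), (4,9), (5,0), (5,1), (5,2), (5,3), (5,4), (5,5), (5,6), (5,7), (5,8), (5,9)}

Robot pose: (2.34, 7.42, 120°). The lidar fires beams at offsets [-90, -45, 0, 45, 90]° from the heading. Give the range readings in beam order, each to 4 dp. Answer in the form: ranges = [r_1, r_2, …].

beam 1: φ=-90°, α=30°
  cosα=0.8660 sinα=0.5000 | (2,7) | tMaxX 0.7621 tMaxY 1.1600 | tΔX 1.1547 tΔY 2.0000
    t=0.7621 [x] (3,7)
    t=1.1600 [y] (3,8)
    t=1.9168 [x] (4,8)
    t=3.0715 [x] (5,8) — stop
  → r_1 = 3.0715
beam 2: φ=-45°, α=75°
  cosα=0.2588 sinα=0.9659 | (2,7) | tMaxX 2.5500 tMaxY 0.6005 | tΔX 3.8637 tΔY 1.0353
    t=0.6005 [y] (2,8) — stop
  → r_2 = 0.6005
beam 3: φ=0°, α=120°
  cosα=-0.5000 sinα=0.8660 | (2,7) | tMaxX 0.6800 tMaxY 0.6697 | tΔX 2.0000 tΔY 1.1547
    t=0.6697 [y] (2,8) — stop
  → r_3 = 0.6697
beam 4: φ=45°, α=165°
  cosα=-0.9659 sinα=0.2588 | (2,7) | tMaxX 0.3520 tMaxY 2.2409 | tΔX 1.0353 tΔY 3.8637
    t=0.3520 [x] (1,7)
    t=1.3873 [x] (0,7) — stop
  → r_4 = 1.3873
beam 5: φ=90°, α=210°
  cosα=-0.8660 sinα=-0.5000 | (2,7) | tMaxX 0.3926 tMaxY 0.8400 | tΔX 1.1547 tΔY 2.0000
    t=0.3926 [x] (1,7)
    t=0.8400 [y] (1,6)
    t=1.5473 [x] (0,6) — stop
  → r_5 = 1.5473

ranges = [3.0715, 0.6005, 0.6697, 1.3873, 1.5473]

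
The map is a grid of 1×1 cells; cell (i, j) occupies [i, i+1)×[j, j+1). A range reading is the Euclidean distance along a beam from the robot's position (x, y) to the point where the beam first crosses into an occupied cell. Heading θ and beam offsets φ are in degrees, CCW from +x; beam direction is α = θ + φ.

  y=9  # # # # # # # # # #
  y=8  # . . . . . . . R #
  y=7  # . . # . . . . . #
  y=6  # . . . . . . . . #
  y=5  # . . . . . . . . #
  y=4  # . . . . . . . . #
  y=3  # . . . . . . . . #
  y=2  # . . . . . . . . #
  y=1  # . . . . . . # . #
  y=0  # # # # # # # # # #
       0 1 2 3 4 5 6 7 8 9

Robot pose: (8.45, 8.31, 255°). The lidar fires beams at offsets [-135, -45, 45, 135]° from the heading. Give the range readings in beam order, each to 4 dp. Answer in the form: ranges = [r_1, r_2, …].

beam 1: φ=-135°, α=120°
  cosα=-0.5000 sinα=0.8660 | (8,8) | tMaxX 0.9000 tMaxY 0.7967 | tΔX 2.0000 tΔY 1.1547
    t=0.7967 [y] (8,9) — stop
  → r_1 = 0.7967
beam 2: φ=-45°, α=210°
  cosα=-0.8660 sinα=-0.5000 | (8,8) | tMaxX 0.5196 tMaxY 0.6200 | tΔX 1.1547 tΔY 2.0000
    t=0.5196 [x] (7,8)
    t=0.6200 [y] (7,7)
    t=1.6743 [x] (6,7)
    t=2.6200 [y] (6,6)
    t=2.8290 [x] (5,6)
    t=3.9837 [x] (4,6)
    t=4.6200 [y] (4,5)
    t=5.1384 [x] (3,5)
    t=6.2931 [x] (2,5)
    t=6.6200 [y] (2,4)
    t=7.4478 [x] (1,4)
    t=8.6025 [x] (0,4) — stop
  → r_2 = 8.6025
beam 3: φ=45°, α=300°
  cosα=0.5000 sinα=-0.8660 | (8,8) | tMaxX 1.1000 tMaxY 0.3580 | tΔX 2.0000 tΔY 1.1547
    t=0.3580 [y] (8,7)
    t=1.1000 [x] (9,7) — stop
  → r_3 = 1.1000
beam 4: φ=135°, α=30°
  cosα=0.8660 sinα=0.5000 | (8,8) | tMaxX 0.6351 tMaxY 1.3800 | tΔX 1.1547 tΔY 2.0000
    t=0.6351 [x] (9,8) — stop
  → r_4 = 0.6351

ranges = [0.7967, 8.6025, 1.1000, 0.6351]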